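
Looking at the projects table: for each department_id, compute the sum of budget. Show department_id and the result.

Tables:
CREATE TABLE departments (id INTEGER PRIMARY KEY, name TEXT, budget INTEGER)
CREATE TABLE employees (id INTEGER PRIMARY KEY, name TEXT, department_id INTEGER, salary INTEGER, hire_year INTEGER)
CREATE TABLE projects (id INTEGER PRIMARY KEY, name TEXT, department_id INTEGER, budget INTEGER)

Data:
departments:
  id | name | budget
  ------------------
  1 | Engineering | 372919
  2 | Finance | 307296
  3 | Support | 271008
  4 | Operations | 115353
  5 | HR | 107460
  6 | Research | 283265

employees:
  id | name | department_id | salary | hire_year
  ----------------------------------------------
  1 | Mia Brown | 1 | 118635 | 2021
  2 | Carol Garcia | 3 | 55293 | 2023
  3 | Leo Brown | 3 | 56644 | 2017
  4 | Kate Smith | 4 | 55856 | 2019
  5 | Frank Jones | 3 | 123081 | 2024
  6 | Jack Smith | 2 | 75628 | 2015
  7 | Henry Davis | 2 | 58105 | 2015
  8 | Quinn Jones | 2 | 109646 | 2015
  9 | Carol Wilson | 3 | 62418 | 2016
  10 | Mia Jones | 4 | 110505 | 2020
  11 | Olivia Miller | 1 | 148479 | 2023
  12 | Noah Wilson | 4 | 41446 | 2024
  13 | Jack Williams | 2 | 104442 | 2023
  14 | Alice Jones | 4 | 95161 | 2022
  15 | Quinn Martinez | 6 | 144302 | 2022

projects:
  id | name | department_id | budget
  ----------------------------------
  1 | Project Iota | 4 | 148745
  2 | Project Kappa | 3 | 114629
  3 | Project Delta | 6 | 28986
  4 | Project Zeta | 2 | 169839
SELECT department_id, SUM(budget) AS sum_budget FROM projects GROUP BY department_id

Execution result:
department_id | sum_budget
2 | 169839
3 | 114629
4 | 148745
6 | 28986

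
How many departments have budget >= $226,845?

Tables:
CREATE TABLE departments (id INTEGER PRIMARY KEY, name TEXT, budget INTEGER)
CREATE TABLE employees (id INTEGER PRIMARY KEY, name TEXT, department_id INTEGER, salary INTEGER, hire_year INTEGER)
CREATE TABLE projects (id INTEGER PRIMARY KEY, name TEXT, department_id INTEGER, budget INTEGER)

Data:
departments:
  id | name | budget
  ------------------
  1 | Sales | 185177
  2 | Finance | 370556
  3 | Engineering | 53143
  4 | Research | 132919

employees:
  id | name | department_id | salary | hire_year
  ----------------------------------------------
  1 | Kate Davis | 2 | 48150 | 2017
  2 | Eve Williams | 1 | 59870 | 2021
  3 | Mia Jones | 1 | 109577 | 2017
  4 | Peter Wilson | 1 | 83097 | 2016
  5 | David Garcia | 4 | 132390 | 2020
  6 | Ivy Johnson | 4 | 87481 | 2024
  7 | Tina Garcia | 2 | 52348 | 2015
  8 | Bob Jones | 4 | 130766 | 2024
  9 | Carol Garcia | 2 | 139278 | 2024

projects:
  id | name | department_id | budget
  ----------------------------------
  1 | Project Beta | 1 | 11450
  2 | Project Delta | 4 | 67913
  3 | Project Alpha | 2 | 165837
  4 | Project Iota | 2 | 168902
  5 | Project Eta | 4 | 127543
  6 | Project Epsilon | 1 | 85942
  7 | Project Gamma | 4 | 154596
SELECT COUNT(*) FROM departments WHERE budget >= 226845

Execution result:
1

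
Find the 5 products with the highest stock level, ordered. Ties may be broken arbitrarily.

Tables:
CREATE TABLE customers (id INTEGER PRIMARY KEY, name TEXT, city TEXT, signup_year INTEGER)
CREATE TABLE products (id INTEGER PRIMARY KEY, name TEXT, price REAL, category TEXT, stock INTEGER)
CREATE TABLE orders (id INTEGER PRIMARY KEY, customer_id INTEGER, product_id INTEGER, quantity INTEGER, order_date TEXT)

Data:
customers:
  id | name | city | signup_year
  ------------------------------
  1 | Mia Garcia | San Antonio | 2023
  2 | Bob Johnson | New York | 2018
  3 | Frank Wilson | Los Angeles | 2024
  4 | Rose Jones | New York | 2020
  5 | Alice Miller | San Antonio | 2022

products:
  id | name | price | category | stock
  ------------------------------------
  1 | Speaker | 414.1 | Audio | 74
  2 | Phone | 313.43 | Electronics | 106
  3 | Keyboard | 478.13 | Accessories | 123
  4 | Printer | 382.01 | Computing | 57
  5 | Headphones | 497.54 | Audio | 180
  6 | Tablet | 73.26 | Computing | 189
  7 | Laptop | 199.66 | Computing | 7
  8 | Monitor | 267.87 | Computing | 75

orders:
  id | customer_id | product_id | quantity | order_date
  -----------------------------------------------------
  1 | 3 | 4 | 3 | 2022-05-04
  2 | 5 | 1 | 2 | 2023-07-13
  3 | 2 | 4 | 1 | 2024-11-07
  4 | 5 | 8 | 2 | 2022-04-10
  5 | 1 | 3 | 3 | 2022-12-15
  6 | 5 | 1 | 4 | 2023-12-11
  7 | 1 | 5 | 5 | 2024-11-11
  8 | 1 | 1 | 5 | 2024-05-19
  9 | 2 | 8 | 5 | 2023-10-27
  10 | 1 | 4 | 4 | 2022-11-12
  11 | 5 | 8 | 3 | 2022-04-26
SELECT name, stock FROM products ORDER BY stock DESC LIMIT 5

Execution result:
name | stock
Tablet | 189
Headphones | 180
Keyboard | 123
Phone | 106
Monitor | 75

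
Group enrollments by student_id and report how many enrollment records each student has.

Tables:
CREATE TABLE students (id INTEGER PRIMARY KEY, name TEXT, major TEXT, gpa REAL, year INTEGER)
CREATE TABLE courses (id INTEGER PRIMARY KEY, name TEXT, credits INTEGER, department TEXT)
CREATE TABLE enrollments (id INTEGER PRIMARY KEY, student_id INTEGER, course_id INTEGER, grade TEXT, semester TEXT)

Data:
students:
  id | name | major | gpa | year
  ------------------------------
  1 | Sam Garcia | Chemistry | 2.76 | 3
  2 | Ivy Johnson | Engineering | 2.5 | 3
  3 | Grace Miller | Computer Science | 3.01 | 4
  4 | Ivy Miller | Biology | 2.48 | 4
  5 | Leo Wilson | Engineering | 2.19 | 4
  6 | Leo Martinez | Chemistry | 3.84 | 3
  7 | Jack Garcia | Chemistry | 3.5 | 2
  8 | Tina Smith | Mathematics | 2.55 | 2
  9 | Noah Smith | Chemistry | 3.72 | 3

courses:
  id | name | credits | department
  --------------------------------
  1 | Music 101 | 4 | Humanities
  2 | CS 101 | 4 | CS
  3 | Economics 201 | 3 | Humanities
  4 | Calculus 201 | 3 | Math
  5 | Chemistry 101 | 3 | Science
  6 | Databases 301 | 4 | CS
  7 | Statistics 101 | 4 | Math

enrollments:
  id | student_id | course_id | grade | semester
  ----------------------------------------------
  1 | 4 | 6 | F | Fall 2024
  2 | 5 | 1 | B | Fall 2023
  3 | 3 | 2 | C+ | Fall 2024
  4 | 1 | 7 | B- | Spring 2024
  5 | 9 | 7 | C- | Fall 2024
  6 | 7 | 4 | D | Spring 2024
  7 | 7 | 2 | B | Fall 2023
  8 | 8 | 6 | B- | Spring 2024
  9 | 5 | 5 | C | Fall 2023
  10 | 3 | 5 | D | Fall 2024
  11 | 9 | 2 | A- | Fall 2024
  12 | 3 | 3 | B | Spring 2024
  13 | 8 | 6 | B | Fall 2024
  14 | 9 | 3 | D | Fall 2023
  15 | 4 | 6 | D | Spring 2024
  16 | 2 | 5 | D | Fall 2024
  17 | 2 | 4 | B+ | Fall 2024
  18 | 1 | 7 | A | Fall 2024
SELECT student_id, COUNT(*) AS enrollment_count FROM enrollments GROUP BY student_id

Execution result:
student_id | enrollment_count
1 | 2
2 | 2
3 | 3
4 | 2
5 | 2
7 | 2
8 | 2
9 | 3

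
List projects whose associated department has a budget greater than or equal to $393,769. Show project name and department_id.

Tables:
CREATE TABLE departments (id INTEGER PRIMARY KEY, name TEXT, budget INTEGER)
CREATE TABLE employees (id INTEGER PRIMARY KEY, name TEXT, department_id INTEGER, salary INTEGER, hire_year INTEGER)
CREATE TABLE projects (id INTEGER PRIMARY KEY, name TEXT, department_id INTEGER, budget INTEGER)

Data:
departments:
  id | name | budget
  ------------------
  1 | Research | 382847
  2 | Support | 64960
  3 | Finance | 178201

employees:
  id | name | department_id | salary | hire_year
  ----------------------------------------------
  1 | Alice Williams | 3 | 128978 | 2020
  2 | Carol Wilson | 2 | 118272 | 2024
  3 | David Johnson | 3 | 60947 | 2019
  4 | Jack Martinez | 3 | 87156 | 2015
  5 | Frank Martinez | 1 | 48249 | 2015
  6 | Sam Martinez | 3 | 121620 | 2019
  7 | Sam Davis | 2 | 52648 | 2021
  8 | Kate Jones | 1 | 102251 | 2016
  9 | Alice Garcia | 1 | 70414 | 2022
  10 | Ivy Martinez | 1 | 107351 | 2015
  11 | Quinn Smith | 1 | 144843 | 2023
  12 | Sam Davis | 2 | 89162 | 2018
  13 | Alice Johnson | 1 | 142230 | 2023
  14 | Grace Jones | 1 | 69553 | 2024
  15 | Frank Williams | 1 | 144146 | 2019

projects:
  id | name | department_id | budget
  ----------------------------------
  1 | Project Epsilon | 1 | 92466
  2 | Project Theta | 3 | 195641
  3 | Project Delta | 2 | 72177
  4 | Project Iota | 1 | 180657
SELECT name, department_id FROM projects WHERE department_id IN (SELECT id FROM departments WHERE budget >= 393769)

Execution result:
(no rows)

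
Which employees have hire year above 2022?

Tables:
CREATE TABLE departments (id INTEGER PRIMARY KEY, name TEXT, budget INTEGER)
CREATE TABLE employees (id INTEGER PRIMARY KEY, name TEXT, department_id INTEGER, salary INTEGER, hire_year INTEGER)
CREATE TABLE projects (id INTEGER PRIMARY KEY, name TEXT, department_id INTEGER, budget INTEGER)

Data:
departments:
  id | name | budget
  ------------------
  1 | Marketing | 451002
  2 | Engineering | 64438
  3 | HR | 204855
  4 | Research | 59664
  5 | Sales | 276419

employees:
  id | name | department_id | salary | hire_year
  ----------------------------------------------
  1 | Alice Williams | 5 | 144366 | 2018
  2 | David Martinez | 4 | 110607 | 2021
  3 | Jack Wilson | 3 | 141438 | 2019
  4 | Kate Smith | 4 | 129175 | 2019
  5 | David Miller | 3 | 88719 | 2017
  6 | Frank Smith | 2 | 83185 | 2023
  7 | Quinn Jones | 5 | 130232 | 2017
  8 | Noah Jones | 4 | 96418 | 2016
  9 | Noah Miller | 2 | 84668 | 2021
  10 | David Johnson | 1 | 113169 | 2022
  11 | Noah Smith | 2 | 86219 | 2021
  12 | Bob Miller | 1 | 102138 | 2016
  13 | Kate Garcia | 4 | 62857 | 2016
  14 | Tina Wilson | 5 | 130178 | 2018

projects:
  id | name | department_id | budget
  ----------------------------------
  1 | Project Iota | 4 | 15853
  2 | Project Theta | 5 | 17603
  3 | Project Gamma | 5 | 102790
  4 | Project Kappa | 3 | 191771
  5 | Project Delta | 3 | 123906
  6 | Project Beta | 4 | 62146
SELECT name, hire_year FROM employees WHERE hire_year > 2022

Execution result:
name | hire_year
Frank Smith | 2023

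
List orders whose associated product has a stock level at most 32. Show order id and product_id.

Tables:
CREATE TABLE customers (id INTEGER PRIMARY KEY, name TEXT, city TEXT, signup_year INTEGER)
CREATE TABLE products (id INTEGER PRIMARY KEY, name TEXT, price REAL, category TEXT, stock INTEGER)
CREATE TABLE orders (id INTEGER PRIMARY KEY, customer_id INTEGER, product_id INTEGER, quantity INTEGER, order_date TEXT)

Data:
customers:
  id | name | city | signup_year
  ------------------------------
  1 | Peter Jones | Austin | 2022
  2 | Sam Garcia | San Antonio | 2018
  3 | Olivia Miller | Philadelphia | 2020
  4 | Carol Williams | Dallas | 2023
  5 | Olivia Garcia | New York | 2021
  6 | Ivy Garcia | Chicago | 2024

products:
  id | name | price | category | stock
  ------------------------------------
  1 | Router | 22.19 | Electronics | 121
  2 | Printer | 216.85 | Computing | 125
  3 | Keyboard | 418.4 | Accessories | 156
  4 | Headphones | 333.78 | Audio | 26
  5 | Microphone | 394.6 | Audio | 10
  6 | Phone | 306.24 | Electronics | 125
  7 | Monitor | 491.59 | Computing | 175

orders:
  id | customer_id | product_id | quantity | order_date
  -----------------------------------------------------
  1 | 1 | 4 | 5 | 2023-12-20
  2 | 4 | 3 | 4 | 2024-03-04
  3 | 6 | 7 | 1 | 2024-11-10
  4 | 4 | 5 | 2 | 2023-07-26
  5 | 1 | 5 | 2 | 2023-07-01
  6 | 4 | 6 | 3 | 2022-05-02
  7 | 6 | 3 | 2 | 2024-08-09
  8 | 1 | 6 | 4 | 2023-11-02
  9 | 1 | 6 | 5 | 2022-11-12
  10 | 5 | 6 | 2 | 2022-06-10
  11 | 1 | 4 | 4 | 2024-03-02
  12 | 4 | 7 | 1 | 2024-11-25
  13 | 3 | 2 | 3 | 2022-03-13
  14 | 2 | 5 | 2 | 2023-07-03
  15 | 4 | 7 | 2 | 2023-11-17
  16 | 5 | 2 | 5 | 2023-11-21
SELECT id, product_id FROM orders WHERE product_id IN (SELECT id FROM products WHERE stock <= 32)

Execution result:
id | product_id
1 | 4
4 | 5
5 | 5
11 | 4
14 | 5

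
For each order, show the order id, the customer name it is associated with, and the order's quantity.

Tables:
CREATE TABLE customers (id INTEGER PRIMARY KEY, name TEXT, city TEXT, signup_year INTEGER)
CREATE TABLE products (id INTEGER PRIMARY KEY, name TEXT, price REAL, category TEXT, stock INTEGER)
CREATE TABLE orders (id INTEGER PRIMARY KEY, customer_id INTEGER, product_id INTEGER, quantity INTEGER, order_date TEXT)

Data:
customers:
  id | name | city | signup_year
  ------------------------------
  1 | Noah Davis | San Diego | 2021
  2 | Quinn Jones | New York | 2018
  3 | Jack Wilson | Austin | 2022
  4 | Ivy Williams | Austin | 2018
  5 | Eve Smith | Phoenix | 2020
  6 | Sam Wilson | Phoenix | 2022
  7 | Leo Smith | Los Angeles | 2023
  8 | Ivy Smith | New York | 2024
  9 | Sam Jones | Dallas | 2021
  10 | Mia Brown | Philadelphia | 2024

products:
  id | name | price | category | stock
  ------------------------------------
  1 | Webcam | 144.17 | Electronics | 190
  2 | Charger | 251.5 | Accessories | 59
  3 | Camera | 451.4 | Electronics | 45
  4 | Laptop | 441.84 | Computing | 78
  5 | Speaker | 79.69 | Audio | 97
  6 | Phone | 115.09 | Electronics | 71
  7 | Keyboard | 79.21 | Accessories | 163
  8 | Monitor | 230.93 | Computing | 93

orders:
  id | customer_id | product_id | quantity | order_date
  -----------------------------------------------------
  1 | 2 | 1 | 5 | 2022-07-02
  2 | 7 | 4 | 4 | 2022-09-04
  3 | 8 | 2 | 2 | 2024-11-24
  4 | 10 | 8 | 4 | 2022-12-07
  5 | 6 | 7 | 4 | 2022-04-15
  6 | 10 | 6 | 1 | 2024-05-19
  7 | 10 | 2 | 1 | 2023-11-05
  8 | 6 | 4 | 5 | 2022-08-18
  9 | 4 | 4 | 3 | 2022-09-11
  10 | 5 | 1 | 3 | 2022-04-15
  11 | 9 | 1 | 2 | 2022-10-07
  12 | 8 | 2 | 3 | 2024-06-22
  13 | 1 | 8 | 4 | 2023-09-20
SELECT c.id, p.name AS customer, c.quantity FROM orders c JOIN customers p ON c.customer_id = p.id

Execution result:
id | customer | quantity
1 | Quinn Jones | 5
2 | Leo Smith | 4
3 | Ivy Smith | 2
4 | Mia Brown | 4
5 | Sam Wilson | 4
6 | Mia Brown | 1
7 | Mia Brown | 1
8 | Sam Wilson | 5
9 | Ivy Williams | 3
10 | Eve Smith | 3
11 | Sam Jones | 2
12 | Ivy Smith | 3
13 | Noah Davis | 4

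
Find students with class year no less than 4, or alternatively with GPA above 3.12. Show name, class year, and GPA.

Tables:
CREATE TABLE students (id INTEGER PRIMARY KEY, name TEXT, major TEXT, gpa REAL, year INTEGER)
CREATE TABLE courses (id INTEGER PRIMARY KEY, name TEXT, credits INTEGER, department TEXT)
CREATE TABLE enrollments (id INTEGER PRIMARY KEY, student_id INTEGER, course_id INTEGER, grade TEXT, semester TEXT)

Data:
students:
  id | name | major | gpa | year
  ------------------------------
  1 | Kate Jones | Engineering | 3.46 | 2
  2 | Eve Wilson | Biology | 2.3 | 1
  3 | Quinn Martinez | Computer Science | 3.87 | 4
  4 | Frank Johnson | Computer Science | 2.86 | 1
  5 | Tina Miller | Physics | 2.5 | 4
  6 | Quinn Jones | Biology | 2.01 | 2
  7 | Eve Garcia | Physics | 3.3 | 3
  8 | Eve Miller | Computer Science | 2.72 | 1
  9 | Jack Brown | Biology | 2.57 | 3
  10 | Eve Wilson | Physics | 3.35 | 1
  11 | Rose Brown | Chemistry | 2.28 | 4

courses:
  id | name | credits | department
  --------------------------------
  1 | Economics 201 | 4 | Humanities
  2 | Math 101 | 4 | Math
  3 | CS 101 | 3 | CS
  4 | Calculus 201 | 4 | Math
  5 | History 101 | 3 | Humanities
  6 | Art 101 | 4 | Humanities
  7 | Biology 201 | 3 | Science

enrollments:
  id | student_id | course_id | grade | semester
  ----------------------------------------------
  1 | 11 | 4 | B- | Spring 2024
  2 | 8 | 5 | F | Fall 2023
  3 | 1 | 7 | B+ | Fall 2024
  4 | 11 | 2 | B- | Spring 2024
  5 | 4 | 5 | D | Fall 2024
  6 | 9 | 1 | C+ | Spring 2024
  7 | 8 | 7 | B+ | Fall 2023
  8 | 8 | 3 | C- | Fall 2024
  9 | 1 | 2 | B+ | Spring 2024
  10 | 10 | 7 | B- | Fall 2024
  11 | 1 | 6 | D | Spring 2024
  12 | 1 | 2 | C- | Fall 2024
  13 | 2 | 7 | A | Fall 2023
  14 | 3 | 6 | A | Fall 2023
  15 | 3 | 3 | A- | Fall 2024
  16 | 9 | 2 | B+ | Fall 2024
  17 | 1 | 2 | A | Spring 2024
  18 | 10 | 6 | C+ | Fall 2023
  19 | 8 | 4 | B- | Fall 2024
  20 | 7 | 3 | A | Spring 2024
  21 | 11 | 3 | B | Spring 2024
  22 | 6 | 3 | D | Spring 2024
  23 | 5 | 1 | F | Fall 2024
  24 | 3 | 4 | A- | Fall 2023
SELECT name, year, gpa FROM students WHERE year >= 4 OR gpa > 3.12

Execution result:
name | year | gpa
Kate Jones | 2 | 3.46
Quinn Martinez | 4 | 3.87
Tina Miller | 4 | 2.50
Eve Garcia | 3 | 3.30
Eve Wilson | 1 | 3.35
Rose Brown | 4 | 2.28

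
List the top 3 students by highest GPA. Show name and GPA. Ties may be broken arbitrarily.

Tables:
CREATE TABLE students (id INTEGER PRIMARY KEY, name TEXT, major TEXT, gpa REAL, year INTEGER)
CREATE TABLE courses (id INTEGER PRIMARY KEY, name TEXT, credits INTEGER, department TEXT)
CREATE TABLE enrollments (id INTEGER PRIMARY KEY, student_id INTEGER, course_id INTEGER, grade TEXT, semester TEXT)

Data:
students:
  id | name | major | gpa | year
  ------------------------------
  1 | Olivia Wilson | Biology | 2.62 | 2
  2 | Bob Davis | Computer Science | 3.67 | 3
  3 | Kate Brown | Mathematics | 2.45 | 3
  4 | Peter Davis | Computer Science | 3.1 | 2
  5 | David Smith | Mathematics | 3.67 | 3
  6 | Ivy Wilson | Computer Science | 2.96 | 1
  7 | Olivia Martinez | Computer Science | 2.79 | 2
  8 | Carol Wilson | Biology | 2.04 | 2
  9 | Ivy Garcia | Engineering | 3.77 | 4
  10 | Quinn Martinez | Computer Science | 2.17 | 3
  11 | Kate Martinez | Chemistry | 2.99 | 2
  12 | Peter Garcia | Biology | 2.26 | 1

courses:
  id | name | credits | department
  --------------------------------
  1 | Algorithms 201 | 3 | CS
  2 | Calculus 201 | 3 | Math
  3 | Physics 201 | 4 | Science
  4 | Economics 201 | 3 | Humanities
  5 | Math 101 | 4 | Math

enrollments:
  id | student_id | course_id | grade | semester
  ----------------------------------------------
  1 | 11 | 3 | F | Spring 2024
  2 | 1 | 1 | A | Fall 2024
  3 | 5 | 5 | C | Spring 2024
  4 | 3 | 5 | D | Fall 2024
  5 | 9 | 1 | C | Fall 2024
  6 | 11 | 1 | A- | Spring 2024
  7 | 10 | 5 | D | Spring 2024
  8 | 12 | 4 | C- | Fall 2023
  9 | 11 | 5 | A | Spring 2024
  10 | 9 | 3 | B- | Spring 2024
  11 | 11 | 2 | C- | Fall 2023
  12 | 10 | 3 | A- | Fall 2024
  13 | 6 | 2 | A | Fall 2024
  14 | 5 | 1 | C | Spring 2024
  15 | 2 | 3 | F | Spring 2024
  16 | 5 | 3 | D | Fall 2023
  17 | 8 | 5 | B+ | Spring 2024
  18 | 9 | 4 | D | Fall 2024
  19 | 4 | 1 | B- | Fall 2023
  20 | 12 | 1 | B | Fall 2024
SELECT name, gpa FROM students ORDER BY gpa DESC LIMIT 3

Execution result:
name | gpa
Ivy Garcia | 3.77
Bob Davis | 3.67
David Smith | 3.67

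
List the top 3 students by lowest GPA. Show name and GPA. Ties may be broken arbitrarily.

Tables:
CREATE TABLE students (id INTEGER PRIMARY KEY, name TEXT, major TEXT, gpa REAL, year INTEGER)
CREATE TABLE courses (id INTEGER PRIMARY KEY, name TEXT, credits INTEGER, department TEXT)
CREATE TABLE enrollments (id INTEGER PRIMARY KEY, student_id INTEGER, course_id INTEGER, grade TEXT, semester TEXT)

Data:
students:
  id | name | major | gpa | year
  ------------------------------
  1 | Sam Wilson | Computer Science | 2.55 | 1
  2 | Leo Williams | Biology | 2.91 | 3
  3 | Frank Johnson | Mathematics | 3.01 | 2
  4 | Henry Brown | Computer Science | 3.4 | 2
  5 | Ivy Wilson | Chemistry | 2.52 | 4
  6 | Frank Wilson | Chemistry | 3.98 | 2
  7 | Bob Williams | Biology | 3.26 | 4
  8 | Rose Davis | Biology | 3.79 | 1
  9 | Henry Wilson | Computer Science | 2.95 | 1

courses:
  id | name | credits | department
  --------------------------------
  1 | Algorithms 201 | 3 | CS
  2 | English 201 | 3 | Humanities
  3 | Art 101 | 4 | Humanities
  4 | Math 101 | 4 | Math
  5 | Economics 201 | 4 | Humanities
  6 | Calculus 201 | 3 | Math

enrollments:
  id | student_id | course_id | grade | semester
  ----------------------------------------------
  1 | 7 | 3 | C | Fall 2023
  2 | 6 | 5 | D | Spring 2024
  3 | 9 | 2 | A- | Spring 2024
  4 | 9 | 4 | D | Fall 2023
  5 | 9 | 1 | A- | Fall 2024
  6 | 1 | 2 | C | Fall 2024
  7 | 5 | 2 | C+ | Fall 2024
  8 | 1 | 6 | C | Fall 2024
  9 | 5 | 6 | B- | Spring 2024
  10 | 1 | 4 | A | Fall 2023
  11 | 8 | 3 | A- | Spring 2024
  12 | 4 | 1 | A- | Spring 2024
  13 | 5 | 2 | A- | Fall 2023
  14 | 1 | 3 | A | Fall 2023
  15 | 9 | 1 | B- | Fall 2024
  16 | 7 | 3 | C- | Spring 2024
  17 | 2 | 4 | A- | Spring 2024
SELECT name, gpa FROM students ORDER BY gpa ASC LIMIT 3

Execution result:
name | gpa
Ivy Wilson | 2.52
Sam Wilson | 2.55
Leo Williams | 2.91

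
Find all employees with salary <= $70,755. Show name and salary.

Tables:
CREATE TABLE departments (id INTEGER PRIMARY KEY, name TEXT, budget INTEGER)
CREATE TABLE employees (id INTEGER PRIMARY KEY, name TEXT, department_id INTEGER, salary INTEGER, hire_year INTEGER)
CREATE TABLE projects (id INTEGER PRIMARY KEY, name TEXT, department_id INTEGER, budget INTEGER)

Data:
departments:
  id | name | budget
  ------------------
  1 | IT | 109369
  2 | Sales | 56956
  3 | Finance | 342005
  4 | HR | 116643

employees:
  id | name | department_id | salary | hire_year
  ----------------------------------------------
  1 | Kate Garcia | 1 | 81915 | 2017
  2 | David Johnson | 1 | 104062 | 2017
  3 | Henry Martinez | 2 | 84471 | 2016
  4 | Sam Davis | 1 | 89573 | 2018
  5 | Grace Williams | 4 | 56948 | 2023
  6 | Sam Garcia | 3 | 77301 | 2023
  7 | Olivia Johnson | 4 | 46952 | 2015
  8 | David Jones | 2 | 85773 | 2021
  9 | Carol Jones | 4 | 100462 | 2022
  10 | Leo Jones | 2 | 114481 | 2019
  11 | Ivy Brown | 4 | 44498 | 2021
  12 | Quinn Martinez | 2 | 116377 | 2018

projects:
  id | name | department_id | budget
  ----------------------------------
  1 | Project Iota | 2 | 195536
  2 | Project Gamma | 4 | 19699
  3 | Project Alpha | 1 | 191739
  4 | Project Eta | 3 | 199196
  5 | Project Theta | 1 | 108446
SELECT name, salary FROM employees WHERE salary <= 70755

Execution result:
name | salary
Grace Williams | 56948
Olivia Johnson | 46952
Ivy Brown | 44498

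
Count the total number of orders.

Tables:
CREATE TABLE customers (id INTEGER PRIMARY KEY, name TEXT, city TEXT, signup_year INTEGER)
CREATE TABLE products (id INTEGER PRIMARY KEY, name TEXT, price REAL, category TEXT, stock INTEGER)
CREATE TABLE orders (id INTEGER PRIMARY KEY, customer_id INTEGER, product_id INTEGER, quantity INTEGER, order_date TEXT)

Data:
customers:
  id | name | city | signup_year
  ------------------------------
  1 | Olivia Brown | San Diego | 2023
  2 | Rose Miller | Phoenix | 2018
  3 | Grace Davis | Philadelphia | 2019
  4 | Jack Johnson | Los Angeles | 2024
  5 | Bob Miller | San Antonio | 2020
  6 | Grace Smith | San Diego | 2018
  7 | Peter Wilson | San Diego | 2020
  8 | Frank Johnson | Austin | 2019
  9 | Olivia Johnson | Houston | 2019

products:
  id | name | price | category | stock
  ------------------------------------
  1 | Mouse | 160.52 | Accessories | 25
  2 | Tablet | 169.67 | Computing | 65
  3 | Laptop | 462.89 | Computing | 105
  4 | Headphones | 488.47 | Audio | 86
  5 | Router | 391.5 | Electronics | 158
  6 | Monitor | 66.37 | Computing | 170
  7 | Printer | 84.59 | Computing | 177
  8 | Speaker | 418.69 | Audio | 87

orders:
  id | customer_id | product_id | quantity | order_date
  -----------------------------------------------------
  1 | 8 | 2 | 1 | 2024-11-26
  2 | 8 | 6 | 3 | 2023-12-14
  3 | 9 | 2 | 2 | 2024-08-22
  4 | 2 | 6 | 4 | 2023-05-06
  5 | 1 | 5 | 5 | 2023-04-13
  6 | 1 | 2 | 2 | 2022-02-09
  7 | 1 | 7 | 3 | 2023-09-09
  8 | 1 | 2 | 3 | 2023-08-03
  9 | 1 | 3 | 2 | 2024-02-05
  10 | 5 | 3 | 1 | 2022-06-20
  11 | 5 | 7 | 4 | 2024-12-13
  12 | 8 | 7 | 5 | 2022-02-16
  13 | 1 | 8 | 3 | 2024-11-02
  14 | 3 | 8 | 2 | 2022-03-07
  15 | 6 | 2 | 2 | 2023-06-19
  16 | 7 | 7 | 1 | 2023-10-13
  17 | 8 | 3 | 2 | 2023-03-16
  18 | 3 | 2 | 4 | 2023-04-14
SELECT COUNT(*) FROM orders

Execution result:
18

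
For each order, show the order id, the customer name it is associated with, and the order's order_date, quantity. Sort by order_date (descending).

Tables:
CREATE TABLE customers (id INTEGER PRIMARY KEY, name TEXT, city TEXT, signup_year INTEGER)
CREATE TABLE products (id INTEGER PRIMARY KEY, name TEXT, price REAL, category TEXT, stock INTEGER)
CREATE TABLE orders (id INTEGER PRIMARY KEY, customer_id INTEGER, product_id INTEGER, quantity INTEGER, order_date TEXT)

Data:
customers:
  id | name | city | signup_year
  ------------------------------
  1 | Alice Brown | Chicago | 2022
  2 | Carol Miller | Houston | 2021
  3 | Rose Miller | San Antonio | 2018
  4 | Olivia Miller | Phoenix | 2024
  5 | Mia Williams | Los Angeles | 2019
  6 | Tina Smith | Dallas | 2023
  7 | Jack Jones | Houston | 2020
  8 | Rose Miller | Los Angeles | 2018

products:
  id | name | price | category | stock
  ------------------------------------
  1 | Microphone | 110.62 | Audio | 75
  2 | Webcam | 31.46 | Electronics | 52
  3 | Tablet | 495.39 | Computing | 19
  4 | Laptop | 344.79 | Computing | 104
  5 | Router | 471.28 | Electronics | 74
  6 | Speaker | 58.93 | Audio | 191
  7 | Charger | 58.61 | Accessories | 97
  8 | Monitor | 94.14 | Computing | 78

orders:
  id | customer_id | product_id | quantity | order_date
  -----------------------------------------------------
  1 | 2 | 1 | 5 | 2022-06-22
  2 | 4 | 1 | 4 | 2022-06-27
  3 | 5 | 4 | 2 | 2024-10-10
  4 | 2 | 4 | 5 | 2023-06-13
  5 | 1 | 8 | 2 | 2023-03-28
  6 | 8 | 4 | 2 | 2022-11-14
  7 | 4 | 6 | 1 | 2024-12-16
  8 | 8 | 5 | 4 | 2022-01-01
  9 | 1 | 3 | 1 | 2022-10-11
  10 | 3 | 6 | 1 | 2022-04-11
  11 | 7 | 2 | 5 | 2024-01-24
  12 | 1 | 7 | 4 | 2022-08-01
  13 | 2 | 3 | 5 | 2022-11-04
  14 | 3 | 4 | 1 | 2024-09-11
SELECT c.id, p.name AS customer, c.order_date, c.quantity FROM orders c JOIN customers p ON c.customer_id = p.id ORDER BY c.order_date DESC

Execution result:
id | customer | order_date | quantity
7 | Olivia Miller | 2024-12-16 | 1
3 | Mia Williams | 2024-10-10 | 2
14 | Rose Miller | 2024-09-11 | 1
11 | Jack Jones | 2024-01-24 | 5
4 | Carol Miller | 2023-06-13 | 5
5 | Alice Brown | 2023-03-28 | 2
6 | Rose Miller | 2022-11-14 | 2
13 | Carol Miller | 2022-11-04 | 5
9 | Alice Brown | 2022-10-11 | 1
12 | Alice Brown | 2022-08-01 | 4
2 | Olivia Miller | 2022-06-27 | 4
1 | Carol Miller | 2022-06-22 | 5
10 | Rose Miller | 2022-04-11 | 1
8 | Rose Miller | 2022-01-01 | 4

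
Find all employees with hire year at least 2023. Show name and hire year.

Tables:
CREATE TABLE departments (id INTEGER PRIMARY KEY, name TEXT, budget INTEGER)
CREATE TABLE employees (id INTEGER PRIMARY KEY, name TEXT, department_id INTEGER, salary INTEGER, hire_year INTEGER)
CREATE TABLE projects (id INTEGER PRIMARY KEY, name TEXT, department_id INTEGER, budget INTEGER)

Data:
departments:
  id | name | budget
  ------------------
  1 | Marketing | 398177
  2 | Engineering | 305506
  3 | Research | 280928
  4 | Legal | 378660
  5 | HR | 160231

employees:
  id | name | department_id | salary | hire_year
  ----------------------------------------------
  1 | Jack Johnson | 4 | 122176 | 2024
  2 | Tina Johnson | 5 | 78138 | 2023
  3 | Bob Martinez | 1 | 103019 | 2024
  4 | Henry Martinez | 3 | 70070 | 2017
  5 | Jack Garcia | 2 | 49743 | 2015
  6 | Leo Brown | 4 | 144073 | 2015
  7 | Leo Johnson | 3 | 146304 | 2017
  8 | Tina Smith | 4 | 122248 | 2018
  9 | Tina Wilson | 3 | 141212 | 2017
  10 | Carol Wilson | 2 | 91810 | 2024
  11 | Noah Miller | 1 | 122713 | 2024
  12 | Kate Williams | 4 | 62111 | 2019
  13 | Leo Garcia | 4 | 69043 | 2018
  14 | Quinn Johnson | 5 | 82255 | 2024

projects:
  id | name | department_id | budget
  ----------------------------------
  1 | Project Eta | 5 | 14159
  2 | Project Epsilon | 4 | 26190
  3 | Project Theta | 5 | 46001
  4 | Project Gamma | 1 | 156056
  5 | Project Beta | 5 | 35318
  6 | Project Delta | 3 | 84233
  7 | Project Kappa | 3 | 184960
SELECT name, hire_year FROM employees WHERE hire_year >= 2023

Execution result:
name | hire_year
Jack Johnson | 2024
Tina Johnson | 2023
Bob Martinez | 2024
Carol Wilson | 2024
Noah Miller | 2024
Quinn Johnson | 2024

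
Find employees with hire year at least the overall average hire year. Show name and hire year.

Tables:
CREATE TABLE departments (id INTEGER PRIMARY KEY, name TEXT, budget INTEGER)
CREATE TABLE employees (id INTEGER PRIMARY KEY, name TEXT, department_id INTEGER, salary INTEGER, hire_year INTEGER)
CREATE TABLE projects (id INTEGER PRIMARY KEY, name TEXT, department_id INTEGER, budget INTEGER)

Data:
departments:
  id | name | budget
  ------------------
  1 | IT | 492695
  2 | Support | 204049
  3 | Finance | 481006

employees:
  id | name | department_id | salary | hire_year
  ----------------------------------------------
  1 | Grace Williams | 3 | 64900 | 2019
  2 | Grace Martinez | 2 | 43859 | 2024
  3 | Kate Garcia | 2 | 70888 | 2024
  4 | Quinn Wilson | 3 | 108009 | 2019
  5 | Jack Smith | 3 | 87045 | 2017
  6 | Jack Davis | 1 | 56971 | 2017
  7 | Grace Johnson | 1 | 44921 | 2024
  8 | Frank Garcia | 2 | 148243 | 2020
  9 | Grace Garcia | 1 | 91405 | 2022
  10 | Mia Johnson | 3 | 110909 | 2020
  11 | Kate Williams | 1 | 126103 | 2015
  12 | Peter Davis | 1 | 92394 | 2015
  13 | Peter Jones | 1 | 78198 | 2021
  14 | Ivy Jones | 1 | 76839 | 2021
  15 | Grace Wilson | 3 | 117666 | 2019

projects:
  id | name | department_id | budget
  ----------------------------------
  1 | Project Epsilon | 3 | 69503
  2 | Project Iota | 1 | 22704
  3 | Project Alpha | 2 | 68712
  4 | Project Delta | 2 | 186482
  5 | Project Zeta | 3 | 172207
SELECT name, hire_year FROM employees WHERE hire_year >= (SELECT AVG(hire_year) FROM employees)

Execution result:
name | hire_year
Grace Martinez | 2024
Kate Garcia | 2024
Grace Johnson | 2024
Frank Garcia | 2020
Grace Garcia | 2022
Mia Johnson | 2020
Peter Jones | 2021
Ivy Jones | 2021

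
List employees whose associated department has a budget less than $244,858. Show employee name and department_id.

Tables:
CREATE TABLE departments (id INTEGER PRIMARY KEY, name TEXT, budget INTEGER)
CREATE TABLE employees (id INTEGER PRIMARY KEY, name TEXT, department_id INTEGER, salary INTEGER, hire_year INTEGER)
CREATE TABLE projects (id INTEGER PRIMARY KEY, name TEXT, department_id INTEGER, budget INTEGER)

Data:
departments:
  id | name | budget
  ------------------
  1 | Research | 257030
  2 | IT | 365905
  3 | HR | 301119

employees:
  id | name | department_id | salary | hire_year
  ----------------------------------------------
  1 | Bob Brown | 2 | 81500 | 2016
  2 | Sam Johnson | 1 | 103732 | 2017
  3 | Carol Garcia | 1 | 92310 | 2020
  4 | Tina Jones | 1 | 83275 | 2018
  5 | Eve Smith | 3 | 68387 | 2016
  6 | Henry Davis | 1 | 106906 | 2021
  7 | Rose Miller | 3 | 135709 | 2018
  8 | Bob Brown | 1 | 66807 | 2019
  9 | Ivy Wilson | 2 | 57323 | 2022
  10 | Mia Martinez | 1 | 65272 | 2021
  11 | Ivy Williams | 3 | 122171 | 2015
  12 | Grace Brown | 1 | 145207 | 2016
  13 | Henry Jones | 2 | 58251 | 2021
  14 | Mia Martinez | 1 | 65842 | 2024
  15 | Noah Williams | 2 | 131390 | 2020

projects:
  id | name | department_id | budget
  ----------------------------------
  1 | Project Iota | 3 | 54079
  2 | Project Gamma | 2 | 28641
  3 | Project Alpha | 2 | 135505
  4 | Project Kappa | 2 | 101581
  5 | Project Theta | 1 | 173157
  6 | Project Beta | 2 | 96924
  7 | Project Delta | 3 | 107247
SELECT name, department_id FROM employees WHERE department_id IN (SELECT id FROM departments WHERE budget < 244858)

Execution result:
(no rows)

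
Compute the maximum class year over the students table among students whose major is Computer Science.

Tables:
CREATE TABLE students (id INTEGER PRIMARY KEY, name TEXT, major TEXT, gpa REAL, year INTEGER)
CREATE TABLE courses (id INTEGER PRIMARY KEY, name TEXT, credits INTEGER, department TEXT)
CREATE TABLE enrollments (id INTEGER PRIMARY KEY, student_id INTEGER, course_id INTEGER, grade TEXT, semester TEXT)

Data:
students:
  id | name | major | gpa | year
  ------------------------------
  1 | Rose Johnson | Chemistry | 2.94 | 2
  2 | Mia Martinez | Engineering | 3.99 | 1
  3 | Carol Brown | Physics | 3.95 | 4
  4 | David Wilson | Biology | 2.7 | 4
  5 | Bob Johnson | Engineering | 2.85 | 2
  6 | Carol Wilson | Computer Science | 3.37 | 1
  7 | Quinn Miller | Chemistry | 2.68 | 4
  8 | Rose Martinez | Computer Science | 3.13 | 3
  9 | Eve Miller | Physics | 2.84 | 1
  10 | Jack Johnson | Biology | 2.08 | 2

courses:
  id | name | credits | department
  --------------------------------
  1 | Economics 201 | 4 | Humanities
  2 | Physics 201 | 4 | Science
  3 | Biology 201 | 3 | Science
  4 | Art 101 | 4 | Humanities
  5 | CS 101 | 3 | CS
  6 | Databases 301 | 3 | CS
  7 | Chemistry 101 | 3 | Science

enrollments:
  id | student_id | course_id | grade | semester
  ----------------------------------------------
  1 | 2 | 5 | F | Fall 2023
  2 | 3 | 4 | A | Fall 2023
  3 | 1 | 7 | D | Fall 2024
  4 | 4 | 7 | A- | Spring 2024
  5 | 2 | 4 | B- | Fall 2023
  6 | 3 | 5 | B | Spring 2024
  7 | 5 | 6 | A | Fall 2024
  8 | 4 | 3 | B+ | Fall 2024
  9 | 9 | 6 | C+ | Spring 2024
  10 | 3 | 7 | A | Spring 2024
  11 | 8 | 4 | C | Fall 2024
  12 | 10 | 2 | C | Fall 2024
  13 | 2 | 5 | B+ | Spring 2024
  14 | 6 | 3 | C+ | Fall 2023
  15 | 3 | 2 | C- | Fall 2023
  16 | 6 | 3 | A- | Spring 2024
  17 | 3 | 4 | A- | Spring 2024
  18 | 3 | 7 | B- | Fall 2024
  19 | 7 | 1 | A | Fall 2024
SELECT MAX(year) FROM students WHERE major = 'Computer Science'

Execution result:
3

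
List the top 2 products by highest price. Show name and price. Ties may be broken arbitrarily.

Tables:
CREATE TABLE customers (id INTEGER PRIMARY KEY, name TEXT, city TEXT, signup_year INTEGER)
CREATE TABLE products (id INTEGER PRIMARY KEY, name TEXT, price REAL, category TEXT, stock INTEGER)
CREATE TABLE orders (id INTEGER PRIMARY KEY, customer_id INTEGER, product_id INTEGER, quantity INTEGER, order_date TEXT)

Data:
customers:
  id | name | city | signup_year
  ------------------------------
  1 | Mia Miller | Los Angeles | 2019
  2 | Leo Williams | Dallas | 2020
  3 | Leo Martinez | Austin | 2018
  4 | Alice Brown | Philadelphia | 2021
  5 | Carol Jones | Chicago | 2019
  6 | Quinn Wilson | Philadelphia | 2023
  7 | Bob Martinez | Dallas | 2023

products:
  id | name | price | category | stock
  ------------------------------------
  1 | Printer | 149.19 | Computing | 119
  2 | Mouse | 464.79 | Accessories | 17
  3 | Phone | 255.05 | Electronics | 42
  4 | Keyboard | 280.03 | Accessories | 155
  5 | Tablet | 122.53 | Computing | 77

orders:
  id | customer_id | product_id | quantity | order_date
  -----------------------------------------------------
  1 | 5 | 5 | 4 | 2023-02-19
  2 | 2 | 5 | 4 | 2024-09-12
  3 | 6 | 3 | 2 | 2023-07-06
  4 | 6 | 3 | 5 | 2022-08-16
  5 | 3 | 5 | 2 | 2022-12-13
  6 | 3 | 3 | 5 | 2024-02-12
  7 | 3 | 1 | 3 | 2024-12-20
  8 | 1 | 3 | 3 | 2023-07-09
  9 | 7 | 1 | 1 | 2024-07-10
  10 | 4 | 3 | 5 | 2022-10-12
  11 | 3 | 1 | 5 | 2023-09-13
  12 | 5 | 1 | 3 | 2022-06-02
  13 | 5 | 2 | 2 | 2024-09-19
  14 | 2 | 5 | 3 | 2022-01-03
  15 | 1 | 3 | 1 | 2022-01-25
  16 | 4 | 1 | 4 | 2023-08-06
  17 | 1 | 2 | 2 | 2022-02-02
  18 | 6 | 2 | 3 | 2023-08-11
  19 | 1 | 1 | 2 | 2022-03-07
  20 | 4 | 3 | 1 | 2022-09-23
SELECT name, price FROM products ORDER BY price DESC LIMIT 2

Execution result:
name | price
Mouse | 464.79
Keyboard | 280.03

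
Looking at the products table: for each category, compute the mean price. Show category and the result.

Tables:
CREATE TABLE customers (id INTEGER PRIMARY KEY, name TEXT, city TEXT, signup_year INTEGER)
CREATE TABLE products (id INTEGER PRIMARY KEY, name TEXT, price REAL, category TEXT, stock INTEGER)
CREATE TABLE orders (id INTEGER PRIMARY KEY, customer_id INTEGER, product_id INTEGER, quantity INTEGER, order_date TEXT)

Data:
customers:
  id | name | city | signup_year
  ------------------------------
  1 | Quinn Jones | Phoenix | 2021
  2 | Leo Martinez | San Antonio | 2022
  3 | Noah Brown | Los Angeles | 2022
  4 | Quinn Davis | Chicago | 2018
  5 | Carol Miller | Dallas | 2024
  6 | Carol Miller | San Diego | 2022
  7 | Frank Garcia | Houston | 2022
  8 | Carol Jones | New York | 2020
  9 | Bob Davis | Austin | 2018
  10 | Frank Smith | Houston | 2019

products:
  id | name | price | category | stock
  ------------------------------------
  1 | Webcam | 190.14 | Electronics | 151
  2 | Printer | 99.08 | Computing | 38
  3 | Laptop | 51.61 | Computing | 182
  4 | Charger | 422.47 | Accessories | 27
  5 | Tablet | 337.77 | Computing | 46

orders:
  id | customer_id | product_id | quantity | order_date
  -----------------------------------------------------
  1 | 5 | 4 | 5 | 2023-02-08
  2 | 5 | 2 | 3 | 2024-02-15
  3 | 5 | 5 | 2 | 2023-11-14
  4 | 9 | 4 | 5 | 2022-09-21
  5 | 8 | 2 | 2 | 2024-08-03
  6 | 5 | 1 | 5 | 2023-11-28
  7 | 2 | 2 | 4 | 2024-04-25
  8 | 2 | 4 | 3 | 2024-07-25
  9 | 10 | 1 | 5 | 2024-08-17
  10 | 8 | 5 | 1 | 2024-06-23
SELECT category, AVG(price) AS avg_price FROM products GROUP BY category

Execution result:
category | avg_price
Accessories | 422.47
Computing | 162.82
Electronics | 190.14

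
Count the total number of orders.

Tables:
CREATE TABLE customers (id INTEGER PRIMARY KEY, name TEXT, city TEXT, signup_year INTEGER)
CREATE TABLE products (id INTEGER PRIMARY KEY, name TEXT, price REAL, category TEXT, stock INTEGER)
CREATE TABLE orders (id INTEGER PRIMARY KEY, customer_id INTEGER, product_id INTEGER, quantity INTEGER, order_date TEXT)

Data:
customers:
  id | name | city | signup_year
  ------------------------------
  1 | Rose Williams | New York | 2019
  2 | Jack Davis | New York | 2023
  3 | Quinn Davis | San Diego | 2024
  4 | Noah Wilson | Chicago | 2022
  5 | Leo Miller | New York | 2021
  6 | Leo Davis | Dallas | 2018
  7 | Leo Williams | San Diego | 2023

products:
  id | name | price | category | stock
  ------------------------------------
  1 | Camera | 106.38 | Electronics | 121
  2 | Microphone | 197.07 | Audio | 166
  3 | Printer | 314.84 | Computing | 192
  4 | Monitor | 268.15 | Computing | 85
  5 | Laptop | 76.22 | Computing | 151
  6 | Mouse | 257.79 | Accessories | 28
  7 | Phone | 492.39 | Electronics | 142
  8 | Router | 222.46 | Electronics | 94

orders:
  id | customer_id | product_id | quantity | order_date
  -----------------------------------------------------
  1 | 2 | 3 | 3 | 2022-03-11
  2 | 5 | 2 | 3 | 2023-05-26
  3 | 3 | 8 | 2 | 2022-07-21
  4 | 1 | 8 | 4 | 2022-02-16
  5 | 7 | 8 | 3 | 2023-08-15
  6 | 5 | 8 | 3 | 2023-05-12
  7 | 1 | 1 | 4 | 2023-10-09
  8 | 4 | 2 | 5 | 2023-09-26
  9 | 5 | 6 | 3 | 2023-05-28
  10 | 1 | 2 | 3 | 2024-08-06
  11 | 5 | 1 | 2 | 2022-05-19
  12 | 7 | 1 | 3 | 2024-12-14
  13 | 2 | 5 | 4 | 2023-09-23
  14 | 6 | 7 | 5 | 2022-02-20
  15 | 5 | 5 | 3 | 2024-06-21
SELECT COUNT(*) FROM orders

Execution result:
15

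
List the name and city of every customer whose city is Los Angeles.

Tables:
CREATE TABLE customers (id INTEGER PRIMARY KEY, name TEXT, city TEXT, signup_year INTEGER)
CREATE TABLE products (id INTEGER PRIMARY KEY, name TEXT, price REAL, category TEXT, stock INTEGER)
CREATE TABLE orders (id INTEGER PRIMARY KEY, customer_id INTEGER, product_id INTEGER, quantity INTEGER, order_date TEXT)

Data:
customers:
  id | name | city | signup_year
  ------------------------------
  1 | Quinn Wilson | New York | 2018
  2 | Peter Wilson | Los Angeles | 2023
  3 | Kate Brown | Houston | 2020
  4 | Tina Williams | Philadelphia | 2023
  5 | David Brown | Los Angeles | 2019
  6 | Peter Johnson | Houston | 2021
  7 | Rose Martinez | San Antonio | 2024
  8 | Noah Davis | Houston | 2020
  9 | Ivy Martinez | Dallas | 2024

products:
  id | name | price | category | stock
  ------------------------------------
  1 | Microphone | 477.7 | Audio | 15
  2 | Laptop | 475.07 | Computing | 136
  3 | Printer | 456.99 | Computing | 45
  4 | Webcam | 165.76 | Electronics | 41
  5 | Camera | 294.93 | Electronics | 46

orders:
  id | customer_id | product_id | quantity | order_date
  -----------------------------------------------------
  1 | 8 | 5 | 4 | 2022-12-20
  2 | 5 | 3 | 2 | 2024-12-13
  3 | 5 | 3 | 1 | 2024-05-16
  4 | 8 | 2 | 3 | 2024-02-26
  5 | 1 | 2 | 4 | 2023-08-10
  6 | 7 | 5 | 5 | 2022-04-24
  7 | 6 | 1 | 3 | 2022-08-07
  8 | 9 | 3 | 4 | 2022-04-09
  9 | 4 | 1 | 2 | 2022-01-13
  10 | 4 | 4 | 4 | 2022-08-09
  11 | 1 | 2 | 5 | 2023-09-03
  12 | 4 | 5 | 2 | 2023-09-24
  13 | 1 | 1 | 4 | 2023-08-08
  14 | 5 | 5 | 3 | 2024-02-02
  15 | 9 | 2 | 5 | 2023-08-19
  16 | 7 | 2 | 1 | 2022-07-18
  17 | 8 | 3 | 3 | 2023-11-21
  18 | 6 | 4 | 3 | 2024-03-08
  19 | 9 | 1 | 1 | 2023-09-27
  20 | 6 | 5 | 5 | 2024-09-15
SELECT name, city FROM customers WHERE city = 'Los Angeles'

Execution result:
name | city
Peter Wilson | Los Angeles
David Brown | Los Angeles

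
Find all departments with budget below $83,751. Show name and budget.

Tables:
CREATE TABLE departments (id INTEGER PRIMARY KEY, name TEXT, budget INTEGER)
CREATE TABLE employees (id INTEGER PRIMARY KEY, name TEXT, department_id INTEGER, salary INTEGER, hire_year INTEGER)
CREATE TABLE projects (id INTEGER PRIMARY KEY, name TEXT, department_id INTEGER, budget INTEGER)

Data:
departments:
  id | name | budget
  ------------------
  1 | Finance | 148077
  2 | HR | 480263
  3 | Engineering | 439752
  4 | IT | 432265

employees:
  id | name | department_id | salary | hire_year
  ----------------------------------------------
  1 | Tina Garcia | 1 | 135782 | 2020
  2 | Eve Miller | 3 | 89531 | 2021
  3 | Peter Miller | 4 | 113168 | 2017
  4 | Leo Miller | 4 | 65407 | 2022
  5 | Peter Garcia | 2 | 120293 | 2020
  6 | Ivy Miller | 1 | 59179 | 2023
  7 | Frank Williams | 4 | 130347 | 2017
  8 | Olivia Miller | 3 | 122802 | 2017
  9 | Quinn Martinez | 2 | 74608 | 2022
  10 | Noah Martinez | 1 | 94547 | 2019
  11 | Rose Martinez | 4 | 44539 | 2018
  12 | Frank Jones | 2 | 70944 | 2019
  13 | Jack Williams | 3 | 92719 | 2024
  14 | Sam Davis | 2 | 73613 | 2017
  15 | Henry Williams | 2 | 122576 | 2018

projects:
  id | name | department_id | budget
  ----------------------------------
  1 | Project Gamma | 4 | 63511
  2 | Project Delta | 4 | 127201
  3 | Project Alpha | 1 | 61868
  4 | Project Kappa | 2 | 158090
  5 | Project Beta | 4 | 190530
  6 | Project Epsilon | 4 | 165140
SELECT name, budget FROM departments WHERE budget < 83751

Execution result:
(no rows)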